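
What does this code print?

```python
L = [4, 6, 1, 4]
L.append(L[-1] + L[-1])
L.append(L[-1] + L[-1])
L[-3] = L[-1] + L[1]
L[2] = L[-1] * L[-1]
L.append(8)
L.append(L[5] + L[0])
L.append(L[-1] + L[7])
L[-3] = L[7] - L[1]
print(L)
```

[4, 6, 256, 22, 8, 16, 14, 20, 40]

append L[-1]+L[-1] = 4+4 = 8 → [4, 6, 1, 4, 8]
append L[-1]+L[-1] = 8+8 = 16 → [4, 6, 1, 4, 8, 16]
L[-3] = L[-1]+L[1] = 16+6 = 22 → [4, 6, 1, 22, 8, 16]
L[2] = L[-1]*L[-1] = 16*16 = 256 → [4, 6, 256, 22, 8, 16]
append 8 → [4, 6, 256, 22, 8, 16, 8]
append L[5]+L[0] = 16+4 = 20 → [4, 6, 256, 22, 8, 16, 8, 20]
append L[-1]+L[7] = 20+20 = 40 → [4, 6, 256, 22, 8, 16, 8, 20, 40]
L[-3] = L[7]-L[1] = 20-6 = 14 → [4, 6, 256, 22, 8, 16, 14, 20, 40]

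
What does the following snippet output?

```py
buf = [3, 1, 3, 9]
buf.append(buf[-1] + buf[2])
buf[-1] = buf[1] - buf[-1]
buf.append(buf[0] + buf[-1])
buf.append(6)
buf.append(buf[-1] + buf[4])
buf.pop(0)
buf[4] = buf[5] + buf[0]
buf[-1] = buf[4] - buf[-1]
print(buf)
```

[1, 3, 9, -11, 7, 6, 12]

append buf[-1]+buf[2] = 9+3 = 12 → [3, 1, 3, 9, 12]
buf[-1] = buf[1]-buf[-1] = 1-12 = -11 → [3, 1, 3, 9, -11]
append buf[0]+buf[-1] = 3+(-11) = -8 → [3, 1, 3, 9, -11, -8]
append 6 → [3, 1, 3, 9, -11, -8, 6]
append buf[-1]+buf[4] = 6+(-11) = -5 → [3, 1, 3, 9, -11, -8, 6, -5]
pop(0) removes 3 → [1, 3, 9, -11, -8, 6, -5]
buf[4] = buf[5]+buf[0] = 6+1 = 7 → [1, 3, 9, -11, 7, 6, -5]
buf[-1] = buf[4]-buf[-1] = 7-(-5) = 12 → [1, 3, 9, -11, 7, 6, 12]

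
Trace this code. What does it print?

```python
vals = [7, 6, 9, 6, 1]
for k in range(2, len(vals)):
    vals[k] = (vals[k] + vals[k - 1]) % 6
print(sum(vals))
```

23

k=2: vals[2] = (9+6)%6 = 3 → [7, 6, 3, 6, 1]
k=3: vals[3] = (6+3)%6 = 3 → [7, 6, 3, 3, 1]
k=4: vals[4] = (1+3)%6 = 4 → [7, 6, 3, 3, 4]
sum = 23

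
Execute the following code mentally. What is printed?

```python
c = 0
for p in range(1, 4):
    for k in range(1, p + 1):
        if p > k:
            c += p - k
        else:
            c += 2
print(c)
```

p=1,k=1: not 1>1, c = 0+2 = 2
p=2,k=1: 2>1, c = 2+1 = 3
p=2,k=2: not 2>2, c = 3+2 = 5
p=3,k=1: 3>1, c = 5+2 = 7
p=3,k=2: 3>2, c = 7+1 = 8
p=3,k=3: not 3>3, c = 8+2 = 10

10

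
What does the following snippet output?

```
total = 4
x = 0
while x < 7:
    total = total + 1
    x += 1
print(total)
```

11

x=0: total = 4+1 = 5
x=1: total = 5+1 = 6
x=2: total = 6+1 = 7
x=3: total = 7+1 = 8
x=4: total = 8+1 = 9
x=5: total = 9+1 = 10
x=6: total = 10+1 = 11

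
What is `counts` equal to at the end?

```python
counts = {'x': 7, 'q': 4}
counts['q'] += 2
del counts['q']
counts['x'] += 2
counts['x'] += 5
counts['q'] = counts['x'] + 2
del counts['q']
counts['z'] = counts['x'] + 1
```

counts['q'] = 4+2 = 6 → {'x': 7, 'q': 6}
del 'q' → {'x': 7}
counts['x'] = 7+2 = 9 → {'x': 9}
counts['x'] = 9+5 = 14 → {'x': 14}
counts['q'] = counts['x']+2 = 16 → {'x': 14, 'q': 16}
del 'q' → {'x': 14}
counts['z'] = counts['x']+1 = 15 → {'x': 14, 'z': 15}

{'x': 14, 'z': 15}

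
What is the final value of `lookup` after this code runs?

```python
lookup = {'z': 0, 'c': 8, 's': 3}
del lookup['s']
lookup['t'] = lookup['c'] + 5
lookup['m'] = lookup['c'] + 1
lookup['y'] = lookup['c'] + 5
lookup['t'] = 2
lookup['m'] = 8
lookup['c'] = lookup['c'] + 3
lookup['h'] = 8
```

{'z': 0, 'c': 11, 't': 2, 'm': 8, 'y': 13, 'h': 8}

del 's' → {'z': 0, 'c': 8}
lookup['t'] = lookup['c']+5 = 13 → {'z': 0, 'c': 8, 't': 13}
lookup['m'] = lookup['c']+1 = 9 → {'z': 0, 'c': 8, 't': 13, 'm': 9}
lookup['y'] = lookup['c']+5 = 13 → {'z': 0, 'c': 8, 't': 13, 'm': 9, 'y': 13}
lookup['t'] = 2 → {'z': 0, 'c': 8, 't': 2, 'm': 9, 'y': 13}
lookup['m'] = 8 → {'z': 0, 'c': 8, 't': 2, 'm': 8, 'y': 13}
lookup['c'] = lookup['c']+3 = 11 → {'z': 0, 'c': 11, 't': 2, 'm': 8, 'y': 13}
lookup['h'] = 8 → {'z': 0, 'c': 11, 't': 2, 'm': 8, 'y': 13, 'h': 8}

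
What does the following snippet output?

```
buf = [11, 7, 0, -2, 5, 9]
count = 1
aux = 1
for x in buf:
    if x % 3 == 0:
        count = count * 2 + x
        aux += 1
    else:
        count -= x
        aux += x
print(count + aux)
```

-41

x=11: not %3==0, count = 1-11 = -10; aux=12
x=7: not %3==0, count = (-10)-7 = -17; aux=19
x=0: %3==0, count = (-17)*2+0 = -34; aux=20
x=-2: not %3==0, count = (-34)-(-2) = -32; aux=18
x=5: not %3==0, count = (-32)-5 = -37; aux=23
x=9: %3==0, count = (-37)*2+9 = -65; aux=24
count+aux = (-65)+24 = -41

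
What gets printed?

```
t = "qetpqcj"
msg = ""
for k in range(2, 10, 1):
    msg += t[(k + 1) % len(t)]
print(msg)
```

k=2: add t[3]='p' → 'p'
k=3: add t[4]='q' → 'pq'
k=4: add t[5]='c' → 'pqc'
k=5: add t[6]='j' → 'pqcj'
k=6: add t[0]='q' → 'pqcjq'
k=7: add t[1]='e' → 'pqcjqe'
k=8: add t[2]='t' → 'pqcjqet'
k=9: add t[3]='p' → 'pqcjqetp'

pqcjqetp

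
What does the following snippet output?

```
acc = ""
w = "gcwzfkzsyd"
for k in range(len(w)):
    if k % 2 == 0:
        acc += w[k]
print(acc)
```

gwfzy

k=0: add 'g' → 'g'
k=1: skip
k=2: add 'w' → 'gw'
k=3: skip
k=4: add 'f' → 'gwf'
k=5: skip
k=6: add 'z' → 'gwfz'
k=7: skip
k=8: add 'y' → 'gwfzy'
k=9: skip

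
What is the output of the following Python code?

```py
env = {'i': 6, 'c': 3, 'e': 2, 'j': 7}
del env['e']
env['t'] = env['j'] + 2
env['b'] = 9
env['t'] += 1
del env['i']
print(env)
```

del 'e' → {'i': 6, 'c': 3, 'j': 7}
env['t'] = env['j']+2 = 9 → {'i': 6, 'c': 3, 'j': 7, 't': 9}
env['b'] = 9 → {'i': 6, 'c': 3, 'j': 7, 't': 9, 'b': 9}
env['t'] = 9+1 = 10 → {'i': 6, 'c': 3, 'j': 7, 't': 10, 'b': 9}
del 'i' → {'c': 3, 'j': 7, 't': 10, 'b': 9}

{'c': 3, 'j': 7, 't': 10, 'b': 9}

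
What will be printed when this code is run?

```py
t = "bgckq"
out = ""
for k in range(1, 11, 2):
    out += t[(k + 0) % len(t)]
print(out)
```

gkbcq

k=1: add t[1]='g' → 'g'
k=3: add t[3]='k' → 'gk'
k=5: add t[0]='b' → 'gkb'
k=7: add t[2]='c' → 'gkbc'
k=9: add t[4]='q' → 'gkbcq'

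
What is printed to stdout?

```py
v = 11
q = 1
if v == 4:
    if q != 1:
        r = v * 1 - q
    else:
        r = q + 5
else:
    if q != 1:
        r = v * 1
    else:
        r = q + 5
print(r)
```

v=11, q=1
v == 4 is False; q != 1 is False
→ r = q + 5 = 6

6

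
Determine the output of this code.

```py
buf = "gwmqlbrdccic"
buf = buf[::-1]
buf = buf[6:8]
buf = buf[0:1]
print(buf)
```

reverse → 'ciccdrblqmwg'
slice [6:8] → 'bl'
slice [0:1] → 'b'

b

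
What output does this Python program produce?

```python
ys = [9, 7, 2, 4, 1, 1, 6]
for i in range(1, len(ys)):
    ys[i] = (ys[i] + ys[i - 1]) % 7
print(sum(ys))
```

i=1: ys[1] = (7+9)%7 = 2 → [9, 2, 2, 4, 1, 1, 6]
i=2: ys[2] = (2+2)%7 = 4 → [9, 2, 4, 4, 1, 1, 6]
i=3: ys[3] = (4+4)%7 = 1 → [9, 2, 4, 1, 1, 1, 6]
i=4: ys[4] = (1+1)%7 = 2 → [9, 2, 4, 1, 2, 1, 6]
i=5: ys[5] = (1+2)%7 = 3 → [9, 2, 4, 1, 2, 3, 6]
i=6: ys[6] = (6+3)%7 = 2 → [9, 2, 4, 1, 2, 3, 2]
sum = 23

23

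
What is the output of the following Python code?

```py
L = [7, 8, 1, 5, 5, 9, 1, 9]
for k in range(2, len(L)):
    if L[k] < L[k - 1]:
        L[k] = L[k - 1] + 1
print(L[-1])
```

14

k=2: 1<8, L[2] = 8+1 = 9 → [7, 8, 9, 5, 5, 9, 1, 9]
k=3: 5<9, L[3] = 9+1 = 10 → [7, 8, 9, 10, 5, 9, 1, 9]
k=4: 5<10, L[4] = 10+1 = 11 → [7, 8, 9, 10, 11, 9, 1, 9]
k=5: 9<11, L[5] = 11+1 = 12 → [7, 8, 9, 10, 11, 12, 1, 9]
k=6: 1<12, L[6] = 12+1 = 13 → [7, 8, 9, 10, 11, 12, 13, 9]
k=7: 9<13, L[7] = 13+1 = 14 → [7, 8, 9, 10, 11, 12, 13, 14]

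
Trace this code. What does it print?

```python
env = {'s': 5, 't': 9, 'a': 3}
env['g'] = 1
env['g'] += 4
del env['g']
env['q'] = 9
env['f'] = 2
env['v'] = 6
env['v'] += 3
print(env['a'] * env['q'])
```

env['g'] = 1 → {'s': 5, 't': 9, 'a': 3, 'g': 1}
env['g'] = 1+4 = 5 → {'s': 5, 't': 9, 'a': 3, 'g': 5}
del 'g' → {'s': 5, 't': 9, 'a': 3}
env['q'] = 9 → {'s': 5, 't': 9, 'a': 3, 'q': 9}
env['f'] = 2 → {'s': 5, 't': 9, 'a': 3, 'q': 9, 'f': 2}
env['v'] = 6 → {'s': 5, 't': 9, 'a': 3, 'q': 9, 'f': 2, 'v': 6}
env['v'] = 6+3 = 9 → {'s': 5, 't': 9, 'a': 3, 'q': 9, 'f': 2, 'v': 9}
env['a']*env['q'] = 3*9 = 27

27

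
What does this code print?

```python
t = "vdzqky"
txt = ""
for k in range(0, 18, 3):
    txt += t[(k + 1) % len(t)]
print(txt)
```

k=0: add t[1]='d' → 'd'
k=3: add t[4]='k' → 'dk'
k=6: add t[1]='d' → 'dkd'
k=9: add t[4]='k' → 'dkdk'
k=12: add t[1]='d' → 'dkdkd'
k=15: add t[4]='k' → 'dkdkdk'

dkdkdk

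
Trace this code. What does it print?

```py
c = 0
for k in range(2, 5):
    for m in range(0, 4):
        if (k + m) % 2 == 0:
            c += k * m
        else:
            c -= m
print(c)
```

14

k=2,m=0: even sum, c = 0+0 = 0
k=2,m=1: odd sum, c = 0-1 = -1
k=2,m=2: even sum, c = (-1)+4 = 3
k=2,m=3: odd sum, c = 3-3 = 0
k=3,m=0: odd sum, c = 0-0 = 0
k=3,m=1: even sum, c = 0+3 = 3
k=3,m=2: odd sum, c = 3-2 = 1
k=3,m=3: even sum, c = 1+9 = 10
k=4,m=0: even sum, c = 10+0 = 10
k=4,m=1: odd sum, c = 10-1 = 9
k=4,m=2: even sum, c = 9+8 = 17
k=4,m=3: odd sum, c = 17-3 = 14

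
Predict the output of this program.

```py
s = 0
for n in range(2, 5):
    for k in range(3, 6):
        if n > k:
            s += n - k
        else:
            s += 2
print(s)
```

17

n=2,k=3: not 2>3, s = 0+2 = 2
n=2,k=4: not 2>4, s = 2+2 = 4
n=2,k=5: not 2>5, s = 4+2 = 6
n=3,k=3: not 3>3, s = 6+2 = 8
n=3,k=4: not 3>4, s = 8+2 = 10
n=3,k=5: not 3>5, s = 10+2 = 12
n=4,k=3: 4>3, s = 12+1 = 13
n=4,k=4: not 4>4, s = 13+2 = 15
n=4,k=5: not 4>5, s = 15+2 = 17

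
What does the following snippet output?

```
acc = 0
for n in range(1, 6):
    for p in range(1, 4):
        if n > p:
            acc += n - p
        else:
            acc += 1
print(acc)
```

n=1,p=1: not 1>1, acc = 0+1 = 1
n=1,p=2: not 1>2, acc = 1+1 = 2
n=1,p=3: not 1>3, acc = 2+1 = 3
n=2,p=1: 2>1, acc = 3+1 = 4
n=2,p=2: not 2>2, acc = 4+1 = 5
n=2,p=3: not 2>3, acc = 5+1 = 6
n=3,p=1: 3>1, acc = 6+2 = 8
n=3,p=2: 3>2, acc = 8+1 = 9
n=3,p=3: not 3>3, acc = 9+1 = 10
n=4,p=1: 4>1, acc = 10+3 = 13
n=4,p=2: 4>2, acc = 13+2 = 15
n=4,p=3: 4>3, acc = 15+1 = 16
n=5,p=1: 5>1, acc = 16+4 = 20
n=5,p=2: 5>2, acc = 20+3 = 23
n=5,p=3: 5>3, acc = 23+2 = 25

25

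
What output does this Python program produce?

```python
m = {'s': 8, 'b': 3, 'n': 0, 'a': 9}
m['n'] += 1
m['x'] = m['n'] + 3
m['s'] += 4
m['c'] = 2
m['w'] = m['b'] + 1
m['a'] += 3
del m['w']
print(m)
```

m['n'] = 0+1 = 1 → {'s': 8, 'b': 3, 'n': 1, 'a': 9}
m['x'] = m['n']+3 = 4 → {'s': 8, 'b': 3, 'n': 1, 'a': 9, 'x': 4}
m['s'] = 8+4 = 12 → {'s': 12, 'b': 3, 'n': 1, 'a': 9, 'x': 4}
m['c'] = 2 → {'s': 12, 'b': 3, 'n': 1, 'a': 9, 'x': 4, 'c': 2}
m['w'] = m['b']+1 = 4 → {'s': 12, 'b': 3, 'n': 1, 'a': 9, 'x': 4, 'c': 2, 'w': 4}
m['a'] = 9+3 = 12 → {'s': 12, 'b': 3, 'n': 1, 'a': 12, 'x': 4, 'c': 2, 'w': 4}
del 'w' → {'s': 12, 'b': 3, 'n': 1, 'a': 12, 'x': 4, 'c': 2}

{'s': 12, 'b': 3, 'n': 1, 'a': 12, 'x': 4, 'c': 2}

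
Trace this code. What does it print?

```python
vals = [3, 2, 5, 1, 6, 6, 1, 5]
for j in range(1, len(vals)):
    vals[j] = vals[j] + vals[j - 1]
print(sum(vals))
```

122

j=1: vals[1] = 2+3 = 5 → [3, 5, 5, 1, 6, 6, 1, 5]
j=2: vals[2] = 5+5 = 10 → [3, 5, 10, 1, 6, 6, 1, 5]
j=3: vals[3] = 1+10 = 11 → [3, 5, 10, 11, 6, 6, 1, 5]
j=4: vals[4] = 6+11 = 17 → [3, 5, 10, 11, 17, 6, 1, 5]
j=5: vals[5] = 6+17 = 23 → [3, 5, 10, 11, 17, 23, 1, 5]
j=6: vals[6] = 1+23 = 24 → [3, 5, 10, 11, 17, 23, 24, 5]
j=7: vals[7] = 5+24 = 29 → [3, 5, 10, 11, 17, 23, 24, 29]
sum = 122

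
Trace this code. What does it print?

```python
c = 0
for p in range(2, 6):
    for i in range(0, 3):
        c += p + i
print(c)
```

p=2,i=0: c = 0+2 = 2
p=2,i=1: c = 2+3 = 5
p=2,i=2: c = 5+4 = 9
p=3,i=0: c = 9+3 = 12
p=3,i=1: c = 12+4 = 16
p=3,i=2: c = 16+5 = 21
p=4,i=0: c = 21+4 = 25
p=4,i=1: c = 25+5 = 30
p=4,i=2: c = 30+6 = 36
p=5,i=0: c = 36+5 = 41
p=5,i=1: c = 41+6 = 47
p=5,i=2: c = 47+7 = 54

54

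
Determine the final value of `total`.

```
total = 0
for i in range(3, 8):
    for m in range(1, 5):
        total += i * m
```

250

i=3,m=1: total = 0+3 = 3
i=3,m=2: total = 3+6 = 9
i=3,m=3: total = 9+9 = 18
i=3,m=4: total = 18+12 = 30
i=4,m=1: total = 30+4 = 34
i=4,m=2: total = 34+8 = 42
i=4,m=3: total = 42+12 = 54
i=4,m=4: total = 54+16 = 70
i=5,m=1: total = 70+5 = 75
i=5,m=2: total = 75+10 = 85
i=5,m=3: total = 85+15 = 100
i=5,m=4: total = 100+20 = 120
i=6,m=1: total = 120+6 = 126
i=6,m=2: total = 126+12 = 138
i=6,m=3: total = 138+18 = 156
i=6,m=4: total = 156+24 = 180
i=7,m=1: total = 180+7 = 187
i=7,m=2: total = 187+14 = 201
i=7,m=3: total = 201+21 = 222
i=7,m=4: total = 222+28 = 250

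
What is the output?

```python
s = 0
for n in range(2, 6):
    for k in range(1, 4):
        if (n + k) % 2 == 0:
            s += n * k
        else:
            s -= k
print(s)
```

32

n=2,k=1: odd sum, s = 0-1 = -1
n=2,k=2: even sum, s = (-1)+4 = 3
n=2,k=3: odd sum, s = 3-3 = 0
n=3,k=1: even sum, s = 0+3 = 3
n=3,k=2: odd sum, s = 3-2 = 1
n=3,k=3: even sum, s = 1+9 = 10
n=4,k=1: odd sum, s = 10-1 = 9
n=4,k=2: even sum, s = 9+8 = 17
n=4,k=3: odd sum, s = 17-3 = 14
n=5,k=1: even sum, s = 14+5 = 19
n=5,k=2: odd sum, s = 19-2 = 17
n=5,k=3: even sum, s = 17+15 = 32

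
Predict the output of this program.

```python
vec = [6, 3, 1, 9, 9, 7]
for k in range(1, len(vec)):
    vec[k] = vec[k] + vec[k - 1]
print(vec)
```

[6, 9, 10, 19, 28, 35]

k=1: vec[1] = 3+6 = 9 → [6, 9, 1, 9, 9, 7]
k=2: vec[2] = 1+9 = 10 → [6, 9, 10, 9, 9, 7]
k=3: vec[3] = 9+10 = 19 → [6, 9, 10, 19, 9, 7]
k=4: vec[4] = 9+19 = 28 → [6, 9, 10, 19, 28, 7]
k=5: vec[5] = 7+28 = 35 → [6, 9, 10, 19, 28, 35]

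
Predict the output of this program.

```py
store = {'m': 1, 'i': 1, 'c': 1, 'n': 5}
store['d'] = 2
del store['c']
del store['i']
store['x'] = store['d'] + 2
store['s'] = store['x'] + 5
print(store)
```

store['d'] = 2 → {'m': 1, 'i': 1, 'c': 1, 'n': 5, 'd': 2}
del 'c' → {'m': 1, 'i': 1, 'n': 5, 'd': 2}
del 'i' → {'m': 1, 'n': 5, 'd': 2}
store['x'] = store['d']+2 = 4 → {'m': 1, 'n': 5, 'd': 2, 'x': 4}
store['s'] = store['x']+5 = 9 → {'m': 1, 'n': 5, 'd': 2, 'x': 4, 's': 9}

{'m': 1, 'n': 5, 'd': 2, 'x': 4, 's': 9}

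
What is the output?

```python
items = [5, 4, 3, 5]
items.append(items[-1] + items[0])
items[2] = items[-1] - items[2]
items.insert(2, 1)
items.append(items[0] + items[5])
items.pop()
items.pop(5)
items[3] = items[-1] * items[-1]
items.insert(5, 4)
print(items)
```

append items[-1]+items[0] = 5+5 = 10 → [5, 4, 3, 5, 10]
items[2] = items[-1]-items[2] = 10-3 = 7 → [5, 4, 7, 5, 10]
insert 1 at 2 → [5, 4, 1, 7, 5, 10]
append items[0]+items[5] = 5+10 = 15 → [5, 4, 1, 7, 5, 10, 15]
pop() removes 15 → [5, 4, 1, 7, 5, 10]
pop(5) removes 10 → [5, 4, 1, 7, 5]
items[3] = items[-1]*items[-1] = 5*5 = 25 → [5, 4, 1, 25, 5]
insert 4 at 5 → [5, 4, 1, 25, 5, 4]

[5, 4, 1, 25, 5, 4]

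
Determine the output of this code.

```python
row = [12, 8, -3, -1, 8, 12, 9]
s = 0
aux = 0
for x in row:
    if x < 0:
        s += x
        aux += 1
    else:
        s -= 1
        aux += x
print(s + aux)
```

42

x=12: not <0, s = 0-1 = -1; aux=12
x=8: not <0, s = (-1)-1 = -2; aux=20
x=-3: <0, s = (-2)+(-3) = -5; aux=21
x=-1: <0, s = (-5)+(-1) = -6; aux=22
x=8: not <0, s = (-6)-1 = -7; aux=30
x=12: not <0, s = (-7)-1 = -8; aux=42
x=9: not <0, s = (-8)-1 = -9; aux=51
s+aux = (-9)+51 = 42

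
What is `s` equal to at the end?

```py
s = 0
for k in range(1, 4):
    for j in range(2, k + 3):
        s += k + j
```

k=1,j=2: s = 0+3 = 3
k=1,j=3: s = 3+4 = 7
k=2,j=2: s = 7+4 = 11
k=2,j=3: s = 11+5 = 16
k=2,j=4: s = 16+6 = 22
k=3,j=2: s = 22+5 = 27
k=3,j=3: s = 27+6 = 33
k=3,j=4: s = 33+7 = 40
k=3,j=5: s = 40+8 = 48

48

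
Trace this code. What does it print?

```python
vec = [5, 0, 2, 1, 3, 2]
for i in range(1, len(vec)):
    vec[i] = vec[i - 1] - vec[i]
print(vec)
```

i=1: vec[1] = 5-0 = 5 → [5, 5, 2, 1, 3, 2]
i=2: vec[2] = 5-2 = 3 → [5, 5, 3, 1, 3, 2]
i=3: vec[3] = 3-1 = 2 → [5, 5, 3, 2, 3, 2]
i=4: vec[4] = 2-3 = -1 → [5, 5, 3, 2, -1, 2]
i=5: vec[5] = (-1)-2 = -3 → [5, 5, 3, 2, -1, -3]

[5, 5, 3, 2, -1, -3]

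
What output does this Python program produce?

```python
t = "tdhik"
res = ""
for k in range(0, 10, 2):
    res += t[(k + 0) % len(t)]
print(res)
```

k=0: add t[0]='t' → 't'
k=2: add t[2]='h' → 'th'
k=4: add t[4]='k' → 'thk'
k=6: add t[1]='d' → 'thkd'
k=8: add t[3]='i' → 'thkdi'

thkdi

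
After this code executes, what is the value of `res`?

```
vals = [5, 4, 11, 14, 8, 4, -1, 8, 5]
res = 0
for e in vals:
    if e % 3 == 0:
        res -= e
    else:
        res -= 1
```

-9

e=5: not %3==0, res = 0-1 = -1
e=4: not %3==0, res = (-1)-1 = -2
e=11: not %3==0, res = (-2)-1 = -3
e=14: not %3==0, res = (-3)-1 = -4
e=8: not %3==0, res = (-4)-1 = -5
e=4: not %3==0, res = (-5)-1 = -6
e=-1: not %3==0, res = (-6)-1 = -7
e=8: not %3==0, res = (-7)-1 = -8
e=5: not %3==0, res = (-8)-1 = -9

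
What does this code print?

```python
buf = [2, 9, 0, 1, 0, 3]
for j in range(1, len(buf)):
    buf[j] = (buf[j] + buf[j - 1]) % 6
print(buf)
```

j=1: buf[1] = (9+2)%6 = 5 → [2, 5, 0, 1, 0, 3]
j=2: buf[2] = (0+5)%6 = 5 → [2, 5, 5, 1, 0, 3]
j=3: buf[3] = (1+5)%6 = 0 → [2, 5, 5, 0, 0, 3]
j=4: buf[4] = (0+0)%6 = 0 → [2, 5, 5, 0, 0, 3]
j=5: buf[5] = (3+0)%6 = 3 → [2, 5, 5, 0, 0, 3]

[2, 5, 5, 0, 0, 3]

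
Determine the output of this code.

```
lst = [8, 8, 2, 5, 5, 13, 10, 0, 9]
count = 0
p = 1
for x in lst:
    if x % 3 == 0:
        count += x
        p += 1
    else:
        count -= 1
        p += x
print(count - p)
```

-52

x=8: not %3==0, count = 0-1 = -1; p=9
x=8: not %3==0, count = (-1)-1 = -2; p=17
x=2: not %3==0, count = (-2)-1 = -3; p=19
x=5: not %3==0, count = (-3)-1 = -4; p=24
x=5: not %3==0, count = (-4)-1 = -5; p=29
x=13: not %3==0, count = (-5)-1 = -6; p=42
x=10: not %3==0, count = (-6)-1 = -7; p=52
x=0: %3==0, count = (-7)+0 = -7; p=53
x=9: %3==0, count = (-7)+9 = 2; p=54
count-p = 2-54 = -52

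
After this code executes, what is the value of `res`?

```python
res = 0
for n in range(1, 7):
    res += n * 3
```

63

n=1: res = 0+1*3 = 3
n=2: res = 3+2*3 = 9
n=3: res = 9+3*3 = 18
n=4: res = 18+4*3 = 30
n=5: res = 30+5*3 = 45
n=6: res = 45+6*3 = 63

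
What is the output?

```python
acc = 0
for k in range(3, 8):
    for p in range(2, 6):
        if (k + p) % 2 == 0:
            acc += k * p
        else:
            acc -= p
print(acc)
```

k=3,p=2: odd sum, acc = 0-2 = -2
k=3,p=3: even sum, acc = (-2)+9 = 7
k=3,p=4: odd sum, acc = 7-4 = 3
k=3,p=5: even sum, acc = 3+15 = 18
k=4,p=2: even sum, acc = 18+8 = 26
k=4,p=3: odd sum, acc = 26-3 = 23
k=4,p=4: even sum, acc = 23+16 = 39
k=4,p=5: odd sum, acc = 39-5 = 34
k=5,p=2: odd sum, acc = 34-2 = 32
k=5,p=3: even sum, acc = 32+15 = 47
k=5,p=4: odd sum, acc = 47-4 = 43
k=5,p=5: even sum, acc = 43+25 = 68
k=6,p=2: even sum, acc = 68+12 = 80
k=6,p=3: odd sum, acc = 80-3 = 77
k=6,p=4: even sum, acc = 77+24 = 101
k=6,p=5: odd sum, acc = 101-5 = 96
k=7,p=2: odd sum, acc = 96-2 = 94
k=7,p=3: even sum, acc = 94+21 = 115
k=7,p=4: odd sum, acc = 115-4 = 111
k=7,p=5: even sum, acc = 111+35 = 146

146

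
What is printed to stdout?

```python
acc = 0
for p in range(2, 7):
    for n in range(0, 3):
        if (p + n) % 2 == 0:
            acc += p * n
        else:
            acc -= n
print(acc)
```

25

p=2,n=0: even sum, acc = 0+0 = 0
p=2,n=1: odd sum, acc = 0-1 = -1
p=2,n=2: even sum, acc = (-1)+4 = 3
p=3,n=0: odd sum, acc = 3-0 = 3
p=3,n=1: even sum, acc = 3+3 = 6
p=3,n=2: odd sum, acc = 6-2 = 4
p=4,n=0: even sum, acc = 4+0 = 4
p=4,n=1: odd sum, acc = 4-1 = 3
p=4,n=2: even sum, acc = 3+8 = 11
p=5,n=0: odd sum, acc = 11-0 = 11
p=5,n=1: even sum, acc = 11+5 = 16
p=5,n=2: odd sum, acc = 16-2 = 14
p=6,n=0: even sum, acc = 14+0 = 14
p=6,n=1: odd sum, acc = 14-1 = 13
p=6,n=2: even sum, acc = 13+12 = 25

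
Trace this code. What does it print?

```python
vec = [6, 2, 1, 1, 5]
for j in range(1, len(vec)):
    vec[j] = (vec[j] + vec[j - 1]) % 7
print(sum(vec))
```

13

j=1: vec[1] = (2+6)%7 = 1 → [6, 1, 1, 1, 5]
j=2: vec[2] = (1+1)%7 = 2 → [6, 1, 2, 1, 5]
j=3: vec[3] = (1+2)%7 = 3 → [6, 1, 2, 3, 5]
j=4: vec[4] = (5+3)%7 = 1 → [6, 1, 2, 3, 1]
sum = 13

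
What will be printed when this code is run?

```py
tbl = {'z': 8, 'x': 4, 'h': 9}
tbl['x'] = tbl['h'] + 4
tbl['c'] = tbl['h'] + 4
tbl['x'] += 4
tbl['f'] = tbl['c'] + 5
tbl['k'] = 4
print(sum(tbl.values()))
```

tbl['x'] = tbl['h']+4 = 13 → {'z': 8, 'x': 13, 'h': 9}
tbl['c'] = tbl['h']+4 = 13 → {'z': 8, 'x': 13, 'h': 9, 'c': 13}
tbl['x'] = 13+4 = 17 → {'z': 8, 'x': 17, 'h': 9, 'c': 13}
tbl['f'] = tbl['c']+5 = 18 → {'z': 8, 'x': 17, 'h': 9, 'c': 13, 'f': 18}
tbl['k'] = 4 → {'z': 8, 'x': 17, 'h': 9, 'c': 13, 'f': 18, 'k': 4}
sum of values = 69

69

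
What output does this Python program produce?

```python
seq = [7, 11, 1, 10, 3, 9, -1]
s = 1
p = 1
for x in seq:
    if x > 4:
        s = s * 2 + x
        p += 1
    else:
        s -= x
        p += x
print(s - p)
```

x=7: >4, s = 1*2+7 = 9; p=2
x=11: >4, s = 9*2+11 = 29; p=3
x=1: not >4, s = 29-1 = 28; p=4
x=10: >4, s = 28*2+10 = 66; p=5
x=3: not >4, s = 66-3 = 63; p=8
x=9: >4, s = 63*2+9 = 135; p=9
x=-1: not >4, s = 135-(-1) = 136; p=8
s-p = 136-8 = 128

128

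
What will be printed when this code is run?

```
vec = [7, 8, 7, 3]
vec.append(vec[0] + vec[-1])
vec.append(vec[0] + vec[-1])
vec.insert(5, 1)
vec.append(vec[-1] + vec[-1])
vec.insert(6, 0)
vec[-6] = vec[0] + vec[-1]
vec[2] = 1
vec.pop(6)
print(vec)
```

[7, 8, 1, 41, 10, 1, 17, 34]

append vec[0]+vec[-1] = 7+3 = 10 → [7, 8, 7, 3, 10]
append vec[0]+vec[-1] = 7+10 = 17 → [7, 8, 7, 3, 10, 17]
insert 1 at 5 → [7, 8, 7, 3, 10, 1, 17]
append vec[-1]+vec[-1] = 17+17 = 34 → [7, 8, 7, 3, 10, 1, 17, 34]
insert 0 at 6 → [7, 8, 7, 3, 10, 1, 0, 17, 34]
vec[-6] = vec[0]+vec[-1] = 7+34 = 41 → [7, 8, 7, 41, 10, 1, 0, 17, 34]
vec[2] = 1 → [7, 8, 1, 41, 10, 1, 0, 17, 34]
pop(6) removes 0 → [7, 8, 1, 41, 10, 1, 17, 34]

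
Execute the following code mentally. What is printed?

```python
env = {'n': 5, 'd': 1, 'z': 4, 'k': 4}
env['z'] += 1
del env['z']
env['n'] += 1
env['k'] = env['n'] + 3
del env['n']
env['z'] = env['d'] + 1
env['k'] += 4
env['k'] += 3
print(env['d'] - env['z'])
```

env['z'] = 4+1 = 5 → {'n': 5, 'd': 1, 'z': 5, 'k': 4}
del 'z' → {'n': 5, 'd': 1, 'k': 4}
env['n'] = 5+1 = 6 → {'n': 6, 'd': 1, 'k': 4}
env['k'] = env['n']+3 = 9 → {'n': 6, 'd': 1, 'k': 9}
del 'n' → {'d': 1, 'k': 9}
env['z'] = env['d']+1 = 2 → {'d': 1, 'k': 9, 'z': 2}
env['k'] = 9+4 = 13 → {'d': 1, 'k': 13, 'z': 2}
env['k'] = 13+3 = 16 → {'d': 1, 'k': 16, 'z': 2}
env['d']-env['z'] = 1-2 = -1

-1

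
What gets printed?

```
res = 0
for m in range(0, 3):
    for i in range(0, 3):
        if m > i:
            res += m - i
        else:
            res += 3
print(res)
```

22

m=0,i=0: not 0>0, res = 0+3 = 3
m=0,i=1: not 0>1, res = 3+3 = 6
m=0,i=2: not 0>2, res = 6+3 = 9
m=1,i=0: 1>0, res = 9+1 = 10
m=1,i=1: not 1>1, res = 10+3 = 13
m=1,i=2: not 1>2, res = 13+3 = 16
m=2,i=0: 2>0, res = 16+2 = 18
m=2,i=1: 2>1, res = 18+1 = 19
m=2,i=2: not 2>2, res = 19+3 = 22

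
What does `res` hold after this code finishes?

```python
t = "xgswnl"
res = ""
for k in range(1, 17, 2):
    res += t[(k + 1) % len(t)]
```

k=1: add t[2]='s' → 's'
k=3: add t[4]='n' → 'sn'
k=5: add t[0]='x' → 'snx'
k=7: add t[2]='s' → 'snxs'
k=9: add t[4]='n' → 'snxsn'
k=11: add t[0]='x' → 'snxsnx'
k=13: add t[2]='s' → 'snxsnxs'
k=15: add t[4]='n' → 'snxsnxsn'

'snxsnxsn'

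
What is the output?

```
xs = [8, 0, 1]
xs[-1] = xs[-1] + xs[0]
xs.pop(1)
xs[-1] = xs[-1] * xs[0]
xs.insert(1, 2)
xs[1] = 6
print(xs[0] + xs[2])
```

80

xs[-1] = xs[-1]+xs[0] = 1+8 = 9 → [8, 0, 9]
pop(1) removes 0 → [8, 9]
xs[-1] = xs[-1]*xs[0] = 9*8 = 72 → [8, 72]
insert 2 at 1 → [8, 2, 72]
xs[1] = 6 → [8, 6, 72]
xs[0]+xs[2] = 8+72 = 80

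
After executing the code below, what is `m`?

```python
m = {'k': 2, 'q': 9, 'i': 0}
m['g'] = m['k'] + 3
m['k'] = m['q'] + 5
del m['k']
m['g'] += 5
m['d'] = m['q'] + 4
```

m['g'] = m['k']+3 = 5 → {'k': 2, 'q': 9, 'i': 0, 'g': 5}
m['k'] = m['q']+5 = 14 → {'k': 14, 'q': 9, 'i': 0, 'g': 5}
del 'k' → {'q': 9, 'i': 0, 'g': 5}
m['g'] = 5+5 = 10 → {'q': 9, 'i': 0, 'g': 10}
m['d'] = m['q']+4 = 13 → {'q': 9, 'i': 0, 'g': 10, 'd': 13}

{'q': 9, 'i': 0, 'g': 10, 'd': 13}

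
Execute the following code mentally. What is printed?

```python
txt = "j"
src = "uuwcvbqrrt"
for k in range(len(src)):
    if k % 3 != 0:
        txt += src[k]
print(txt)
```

juwvbrr

k=0: skip
k=1: add 'u' → 'ju'
k=2: add 'w' → 'juw'
k=3: skip
k=4: add 'v' → 'juwv'
k=5: add 'b' → 'juwvb'
k=6: skip
k=7: add 'r' → 'juwvbr'
k=8: add 'r' → 'juwvbrr'
k=9: skip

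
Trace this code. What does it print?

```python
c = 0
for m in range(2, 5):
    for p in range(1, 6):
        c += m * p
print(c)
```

135

m=2,p=1: c = 0+2 = 2
m=2,p=2: c = 2+4 = 6
m=2,p=3: c = 6+6 = 12
m=2,p=4: c = 12+8 = 20
m=2,p=5: c = 20+10 = 30
m=3,p=1: c = 30+3 = 33
m=3,p=2: c = 33+6 = 39
m=3,p=3: c = 39+9 = 48
m=3,p=4: c = 48+12 = 60
m=3,p=5: c = 60+15 = 75
m=4,p=1: c = 75+4 = 79
m=4,p=2: c = 79+8 = 87
m=4,p=3: c = 87+12 = 99
m=4,p=4: c = 99+16 = 115
m=4,p=5: c = 115+20 = 135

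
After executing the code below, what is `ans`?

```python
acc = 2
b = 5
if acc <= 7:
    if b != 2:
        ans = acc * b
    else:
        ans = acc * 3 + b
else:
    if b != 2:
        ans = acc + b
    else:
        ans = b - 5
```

acc=2, b=5
acc <= 7 is True; b != 2 is True
→ ans = acc * b = 10

10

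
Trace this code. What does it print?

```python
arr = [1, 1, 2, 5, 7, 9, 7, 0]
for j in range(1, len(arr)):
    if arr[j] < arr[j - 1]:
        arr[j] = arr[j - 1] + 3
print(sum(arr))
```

j=1: 1>=1, unchanged → [1, 1, 2, 5, 7, 9, 7, 0]
j=2: 2>=1, unchanged → [1, 1, 2, 5, 7, 9, 7, 0]
j=3: 5>=2, unchanged → [1, 1, 2, 5, 7, 9, 7, 0]
j=4: 7>=5, unchanged → [1, 1, 2, 5, 7, 9, 7, 0]
j=5: 9>=7, unchanged → [1, 1, 2, 5, 7, 9, 7, 0]
j=6: 7<9, arr[6] = 9+3 = 12 → [1, 1, 2, 5, 7, 9, 12, 0]
j=7: 0<12, arr[7] = 12+3 = 15 → [1, 1, 2, 5, 7, 9, 12, 15]
sum = 52

52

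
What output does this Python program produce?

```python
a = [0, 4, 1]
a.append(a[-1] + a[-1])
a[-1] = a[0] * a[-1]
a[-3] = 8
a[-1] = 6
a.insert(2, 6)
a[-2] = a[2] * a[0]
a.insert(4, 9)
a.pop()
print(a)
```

[0, 8, 6, 0, 9]

append a[-1]+a[-1] = 1+1 = 2 → [0, 4, 1, 2]
a[-1] = a[0]*a[-1] = 0*2 = 0 → [0, 4, 1, 0]
a[-3] = 8 → [0, 8, 1, 0]
a[-1] = 6 → [0, 8, 1, 6]
insert 6 at 2 → [0, 8, 6, 1, 6]
a[-2] = a[2]*a[0] = 6*0 = 0 → [0, 8, 6, 0, 6]
insert 9 at 4 → [0, 8, 6, 0, 9, 6]
pop() removes 6 → [0, 8, 6, 0, 9]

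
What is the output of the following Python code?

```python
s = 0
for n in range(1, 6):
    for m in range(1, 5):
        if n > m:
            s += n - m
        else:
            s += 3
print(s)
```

50

n=1,m=1: not 1>1, s = 0+3 = 3
n=1,m=2: not 1>2, s = 3+3 = 6
n=1,m=3: not 1>3, s = 6+3 = 9
n=1,m=4: not 1>4, s = 9+3 = 12
n=2,m=1: 2>1, s = 12+1 = 13
n=2,m=2: not 2>2, s = 13+3 = 16
n=2,m=3: not 2>3, s = 16+3 = 19
n=2,m=4: not 2>4, s = 19+3 = 22
n=3,m=1: 3>1, s = 22+2 = 24
n=3,m=2: 3>2, s = 24+1 = 25
n=3,m=3: not 3>3, s = 25+3 = 28
n=3,m=4: not 3>4, s = 28+3 = 31
n=4,m=1: 4>1, s = 31+3 = 34
n=4,m=2: 4>2, s = 34+2 = 36
n=4,m=3: 4>3, s = 36+1 = 37
n=4,m=4: not 4>4, s = 37+3 = 40
n=5,m=1: 5>1, s = 40+4 = 44
n=5,m=2: 5>2, s = 44+3 = 47
n=5,m=3: 5>3, s = 47+2 = 49
n=5,m=4: 5>4, s = 49+1 = 50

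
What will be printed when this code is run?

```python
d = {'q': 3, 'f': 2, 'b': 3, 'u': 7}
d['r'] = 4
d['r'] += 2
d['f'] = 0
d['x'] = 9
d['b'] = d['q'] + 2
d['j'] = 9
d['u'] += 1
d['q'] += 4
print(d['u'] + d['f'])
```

d['r'] = 4 → {'q': 3, 'f': 2, 'b': 3, 'u': 7, 'r': 4}
d['r'] = 4+2 = 6 → {'q': 3, 'f': 2, 'b': 3, 'u': 7, 'r': 6}
d['f'] = 0 → {'q': 3, 'f': 0, 'b': 3, 'u': 7, 'r': 6}
d['x'] = 9 → {'q': 3, 'f': 0, 'b': 3, 'u': 7, 'r': 6, 'x': 9}
d['b'] = d['q']+2 = 5 → {'q': 3, 'f': 0, 'b': 5, 'u': 7, 'r': 6, 'x': 9}
d['j'] = 9 → {'q': 3, 'f': 0, 'b': 5, 'u': 7, 'r': 6, 'x': 9, 'j': 9}
d['u'] = 7+1 = 8 → {'q': 3, 'f': 0, 'b': 5, 'u': 8, 'r': 6, 'x': 9, 'j': 9}
d['q'] = 3+4 = 7 → {'q': 7, 'f': 0, 'b': 5, 'u': 8, 'r': 6, 'x': 9, 'j': 9}
d['u']+d['f'] = 8+0 = 8

8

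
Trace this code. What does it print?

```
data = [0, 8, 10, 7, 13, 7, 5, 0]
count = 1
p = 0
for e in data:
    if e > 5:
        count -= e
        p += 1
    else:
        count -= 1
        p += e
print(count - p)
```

-57

e=0: not >5, count = 1-1 = 0; p=0
e=8: >5, count = 0-8 = -8; p=1
e=10: >5, count = (-8)-10 = -18; p=2
e=7: >5, count = (-18)-7 = -25; p=3
e=13: >5, count = (-25)-13 = -38; p=4
e=7: >5, count = (-38)-7 = -45; p=5
e=5: not >5, count = (-45)-1 = -46; p=10
e=0: not >5, count = (-46)-1 = -47; p=10
count-p = (-47)-10 = -57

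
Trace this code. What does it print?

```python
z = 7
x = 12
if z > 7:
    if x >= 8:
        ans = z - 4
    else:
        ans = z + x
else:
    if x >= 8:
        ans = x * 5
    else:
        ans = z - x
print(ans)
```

z=7, x=12
z > 7 is False; x >= 8 is True
→ ans = x * 5 = 60

60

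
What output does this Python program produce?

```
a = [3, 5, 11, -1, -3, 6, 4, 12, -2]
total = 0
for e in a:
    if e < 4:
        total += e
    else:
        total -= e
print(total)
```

e=3: <4, total = 0+3 = 3
e=5: not <4, total = 3-5 = -2
e=11: not <4, total = (-2)-11 = -13
e=-1: <4, total = (-13)+(-1) = -14
e=-3: <4, total = (-14)+(-3) = -17
e=6: not <4, total = (-17)-6 = -23
e=4: not <4, total = (-23)-4 = -27
e=12: not <4, total = (-27)-12 = -39
e=-2: <4, total = (-39)+(-2) = -41

-41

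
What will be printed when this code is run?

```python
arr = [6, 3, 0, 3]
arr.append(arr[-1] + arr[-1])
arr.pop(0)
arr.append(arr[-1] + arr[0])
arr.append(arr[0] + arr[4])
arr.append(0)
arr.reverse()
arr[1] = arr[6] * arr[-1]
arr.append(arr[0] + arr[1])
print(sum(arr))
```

39

append arr[-1]+arr[-1] = 3+3 = 6 → [6, 3, 0, 3, 6]
pop(0) removes 6 → [3, 0, 3, 6]
append arr[-1]+arr[0] = 6+3 = 9 → [3, 0, 3, 6, 9]
append arr[0]+arr[4] = 3+9 = 12 → [3, 0, 3, 6, 9, 12]
append 0 → [3, 0, 3, 6, 9, 12, 0]
reverse → [0, 12, 9, 6, 3, 0, 3]
arr[1] = arr[6]*arr[-1] = 3*3 = 9 → [0, 9, 9, 6, 3, 0, 3]
append arr[0]+arr[1] = 0+9 = 9 → [0, 9, 9, 6, 3, 0, 3, 9]
sum = 39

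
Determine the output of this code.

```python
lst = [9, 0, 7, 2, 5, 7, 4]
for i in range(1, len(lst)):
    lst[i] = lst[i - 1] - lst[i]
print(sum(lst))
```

i=1: lst[1] = 9-0 = 9 → [9, 9, 7, 2, 5, 7, 4]
i=2: lst[2] = 9-7 = 2 → [9, 9, 2, 2, 5, 7, 4]
i=3: lst[3] = 2-2 = 0 → [9, 9, 2, 0, 5, 7, 4]
i=4: lst[4] = 0-5 = -5 → [9, 9, 2, 0, -5, 7, 4]
i=5: lst[5] = (-5)-7 = -12 → [9, 9, 2, 0, -5, -12, 4]
i=6: lst[6] = (-12)-4 = -16 → [9, 9, 2, 0, -5, -12, -16]
sum = -13

-13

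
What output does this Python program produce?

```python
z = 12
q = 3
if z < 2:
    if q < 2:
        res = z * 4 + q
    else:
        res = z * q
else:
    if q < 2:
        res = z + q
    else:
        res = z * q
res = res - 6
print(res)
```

z=12, q=3
z < 2 is False; q < 2 is False
→ res = z * q = 36
res = 36-6 = 30

30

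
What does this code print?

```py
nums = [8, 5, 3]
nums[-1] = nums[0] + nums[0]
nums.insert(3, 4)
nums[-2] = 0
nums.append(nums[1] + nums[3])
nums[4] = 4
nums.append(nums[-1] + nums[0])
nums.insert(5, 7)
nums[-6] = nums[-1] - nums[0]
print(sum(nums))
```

nums[-1] = nums[0]+nums[0] = 8+8 = 16 → [8, 5, 16]
insert 4 at 3 → [8, 5, 16, 4]
nums[-2] = 0 → [8, 5, 0, 4]
append nums[1]+nums[3] = 5+4 = 9 → [8, 5, 0, 4, 9]
nums[4] = 4 → [8, 5, 0, 4, 4]
append nums[-1]+nums[0] = 4+8 = 12 → [8, 5, 0, 4, 4, 12]
insert 7 at 5 → [8, 5, 0, 4, 4, 7, 12]
nums[-6] = nums[-1]-nums[0] = 12-8 = 4 → [8, 4, 0, 4, 4, 7, 12]
sum = 39

39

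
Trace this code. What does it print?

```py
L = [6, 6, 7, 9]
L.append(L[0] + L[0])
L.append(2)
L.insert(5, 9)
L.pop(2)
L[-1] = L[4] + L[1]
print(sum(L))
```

57

append L[0]+L[0] = 6+6 = 12 → [6, 6, 7, 9, 12]
append 2 → [6, 6, 7, 9, 12, 2]
insert 9 at 5 → [6, 6, 7, 9, 12, 9, 2]
pop(2) removes 7 → [6, 6, 9, 12, 9, 2]
L[-1] = L[4]+L[1] = 9+6 = 15 → [6, 6, 9, 12, 9, 15]
sum = 57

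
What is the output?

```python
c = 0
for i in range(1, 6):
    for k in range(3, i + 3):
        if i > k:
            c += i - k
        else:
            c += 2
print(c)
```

28

i=1,k=3: not 1>3, c = 0+2 = 2
i=2,k=3: not 2>3, c = 2+2 = 4
i=2,k=4: not 2>4, c = 4+2 = 6
i=3,k=3: not 3>3, c = 6+2 = 8
i=3,k=4: not 3>4, c = 8+2 = 10
i=3,k=5: not 3>5, c = 10+2 = 12
i=4,k=3: 4>3, c = 12+1 = 13
i=4,k=4: not 4>4, c = 13+2 = 15
i=4,k=5: not 4>5, c = 15+2 = 17
i=4,k=6: not 4>6, c = 17+2 = 19
i=5,k=3: 5>3, c = 19+2 = 21
i=5,k=4: 5>4, c = 21+1 = 22
i=5,k=5: not 5>5, c = 22+2 = 24
i=5,k=6: not 5>6, c = 24+2 = 26
i=5,k=7: not 5>7, c = 26+2 = 28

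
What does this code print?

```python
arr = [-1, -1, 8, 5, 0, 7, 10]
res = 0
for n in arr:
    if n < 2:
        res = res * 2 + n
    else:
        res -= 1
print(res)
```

-12

n=-1: <2, res = 0*2+(-1) = -1
n=-1: <2, res = (-1)*2+(-1) = -3
n=8: not <2, res = (-3)-1 = -4
n=5: not <2, res = (-4)-1 = -5
n=0: <2, res = (-5)*2+0 = -10
n=7: not <2, res = (-10)-1 = -11
n=10: not <2, res = (-11)-1 = -12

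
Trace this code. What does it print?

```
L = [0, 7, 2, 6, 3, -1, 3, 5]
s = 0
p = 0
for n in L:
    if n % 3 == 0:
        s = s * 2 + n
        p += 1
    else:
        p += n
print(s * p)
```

n=0: %3==0, s = 0*2+0 = 0; p=1
n=7: not %3==0; p=8
n=2: not %3==0; p=10
n=6: %3==0, s = 0*2+6 = 6; p=11
n=3: %3==0, s = 6*2+3 = 15; p=12
n=-1: not %3==0; p=11
n=3: %3==0, s = 15*2+3 = 33; p=12
n=5: not %3==0; p=17
s*p = 33*17 = 561

561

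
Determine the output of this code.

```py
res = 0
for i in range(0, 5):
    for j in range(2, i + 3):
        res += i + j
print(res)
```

90

i=0,j=2: res = 0+2 = 2
i=1,j=2: res = 2+3 = 5
i=1,j=3: res = 5+4 = 9
i=2,j=2: res = 9+4 = 13
i=2,j=3: res = 13+5 = 18
i=2,j=4: res = 18+6 = 24
i=3,j=2: res = 24+5 = 29
i=3,j=3: res = 29+6 = 35
i=3,j=4: res = 35+7 = 42
i=3,j=5: res = 42+8 = 50
i=4,j=2: res = 50+6 = 56
i=4,j=3: res = 56+7 = 63
i=4,j=4: res = 63+8 = 71
i=4,j=5: res = 71+9 = 80
i=4,j=6: res = 80+10 = 90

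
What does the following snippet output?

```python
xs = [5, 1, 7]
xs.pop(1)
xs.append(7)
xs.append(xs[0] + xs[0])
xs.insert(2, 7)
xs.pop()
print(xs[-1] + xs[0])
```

pop(1) removes 1 → [5, 7]
append 7 → [5, 7, 7]
append xs[0]+xs[0] = 5+5 = 10 → [5, 7, 7, 10]
insert 7 at 2 → [5, 7, 7, 7, 10]
pop() removes 10 → [5, 7, 7, 7]
xs[-1]+xs[0] = 7+5 = 12

12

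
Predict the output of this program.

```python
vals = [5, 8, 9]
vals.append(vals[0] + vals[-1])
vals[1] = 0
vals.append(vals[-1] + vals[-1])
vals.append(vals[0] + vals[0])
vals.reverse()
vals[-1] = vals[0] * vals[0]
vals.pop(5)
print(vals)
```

[10, 28, 14, 9, 0]

append vals[0]+vals[-1] = 5+9 = 14 → [5, 8, 9, 14]
vals[1] = 0 → [5, 0, 9, 14]
append vals[-1]+vals[-1] = 14+14 = 28 → [5, 0, 9, 14, 28]
append vals[0]+vals[0] = 5+5 = 10 → [5, 0, 9, 14, 28, 10]
reverse → [10, 28, 14, 9, 0, 5]
vals[-1] = vals[0]*vals[0] = 10*10 = 100 → [10, 28, 14, 9, 0, 100]
pop(5) removes 100 → [10, 28, 14, 9, 0]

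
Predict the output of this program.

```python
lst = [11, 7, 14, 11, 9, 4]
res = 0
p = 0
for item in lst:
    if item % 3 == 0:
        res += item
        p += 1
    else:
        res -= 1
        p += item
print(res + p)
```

item=11: not %3==0, res = 0-1 = -1; p=11
item=7: not %3==0, res = (-1)-1 = -2; p=18
item=14: not %3==0, res = (-2)-1 = -3; p=32
item=11: not %3==0, res = (-3)-1 = -4; p=43
item=9: %3==0, res = (-4)+9 = 5; p=44
item=4: not %3==0, res = 5-1 = 4; p=48
res+p = 4+48 = 52

52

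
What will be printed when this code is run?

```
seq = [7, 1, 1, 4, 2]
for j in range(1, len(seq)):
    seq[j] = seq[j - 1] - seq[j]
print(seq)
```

j=1: seq[1] = 7-1 = 6 → [7, 6, 1, 4, 2]
j=2: seq[2] = 6-1 = 5 → [7, 6, 5, 4, 2]
j=3: seq[3] = 5-4 = 1 → [7, 6, 5, 1, 2]
j=4: seq[4] = 1-2 = -1 → [7, 6, 5, 1, -1]

[7, 6, 5, 1, -1]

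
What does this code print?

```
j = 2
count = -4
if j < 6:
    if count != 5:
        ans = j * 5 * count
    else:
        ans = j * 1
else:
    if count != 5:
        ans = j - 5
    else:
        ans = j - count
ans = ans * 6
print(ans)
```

-240

j=2, count=-4
j < 6 is True; count != 5 is True
→ ans = j * 5 * count = -40
ans = (-40)*6 = -240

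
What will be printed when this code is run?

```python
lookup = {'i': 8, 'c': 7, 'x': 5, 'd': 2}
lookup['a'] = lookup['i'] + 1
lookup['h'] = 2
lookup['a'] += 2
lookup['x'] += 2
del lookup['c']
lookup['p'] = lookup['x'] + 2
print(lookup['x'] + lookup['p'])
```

lookup['a'] = lookup['i']+1 = 9 → {'i': 8, 'c': 7, 'x': 5, 'd': 2, 'a': 9}
lookup['h'] = 2 → {'i': 8, 'c': 7, 'x': 5, 'd': 2, 'a': 9, 'h': 2}
lookup['a'] = 9+2 = 11 → {'i': 8, 'c': 7, 'x': 5, 'd': 2, 'a': 11, 'h': 2}
lookup['x'] = 5+2 = 7 → {'i': 8, 'c': 7, 'x': 7, 'd': 2, 'a': 11, 'h': 2}
del 'c' → {'i': 8, 'x': 7, 'd': 2, 'a': 11, 'h': 2}
lookup['p'] = lookup['x']+2 = 9 → {'i': 8, 'x': 7, 'd': 2, 'a': 11, 'h': 2, 'p': 9}
lookup['x']+lookup['p'] = 7+9 = 16

16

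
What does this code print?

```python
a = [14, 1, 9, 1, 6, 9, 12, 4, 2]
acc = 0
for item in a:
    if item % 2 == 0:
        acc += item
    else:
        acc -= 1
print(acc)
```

34

item=14: even, acc = 0+14 = 14
item=1: not even, acc = 14-1 = 13
item=9: not even, acc = 13-1 = 12
item=1: not even, acc = 12-1 = 11
item=6: even, acc = 11+6 = 17
item=9: not even, acc = 17-1 = 16
item=12: even, acc = 16+12 = 28
item=4: even, acc = 28+4 = 32
item=2: even, acc = 32+2 = 34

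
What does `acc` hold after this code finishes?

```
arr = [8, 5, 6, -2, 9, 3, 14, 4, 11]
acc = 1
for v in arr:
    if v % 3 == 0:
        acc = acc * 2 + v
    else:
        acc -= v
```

-72

v=8: not %3==0, acc = 1-8 = -7
v=5: not %3==0, acc = (-7)-5 = -12
v=6: %3==0, acc = (-12)*2+6 = -18
v=-2: not %3==0, acc = (-18)-(-2) = -16
v=9: %3==0, acc = (-16)*2+9 = -23
v=3: %3==0, acc = (-23)*2+3 = -43
v=14: not %3==0, acc = (-43)-14 = -57
v=4: not %3==0, acc = (-57)-4 = -61
v=11: not %3==0, acc = (-61)-11 = -72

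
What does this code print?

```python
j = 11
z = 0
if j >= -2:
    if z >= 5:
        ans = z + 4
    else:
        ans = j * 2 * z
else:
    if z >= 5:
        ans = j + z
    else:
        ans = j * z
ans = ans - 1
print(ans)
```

-1

j=11, z=0
j >= -2 is True; z >= 5 is False
→ ans = j * 2 * z = 0
ans = 0-1 = -1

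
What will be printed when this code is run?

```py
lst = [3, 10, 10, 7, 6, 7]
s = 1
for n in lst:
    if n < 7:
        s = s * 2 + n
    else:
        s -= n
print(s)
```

-45

n=3: <7, s = 1*2+3 = 5
n=10: not <7, s = 5-10 = -5
n=10: not <7, s = (-5)-10 = -15
n=7: not <7, s = (-15)-7 = -22
n=6: <7, s = (-22)*2+6 = -38
n=7: not <7, s = (-38)-7 = -45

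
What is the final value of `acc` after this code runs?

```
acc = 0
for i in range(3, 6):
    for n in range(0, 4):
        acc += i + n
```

i=3,n=0: acc = 0+3 = 3
i=3,n=1: acc = 3+4 = 7
i=3,n=2: acc = 7+5 = 12
i=3,n=3: acc = 12+6 = 18
i=4,n=0: acc = 18+4 = 22
i=4,n=1: acc = 22+5 = 27
i=4,n=2: acc = 27+6 = 33
i=4,n=3: acc = 33+7 = 40
i=5,n=0: acc = 40+5 = 45
i=5,n=1: acc = 45+6 = 51
i=5,n=2: acc = 51+7 = 58
i=5,n=3: acc = 58+8 = 66

66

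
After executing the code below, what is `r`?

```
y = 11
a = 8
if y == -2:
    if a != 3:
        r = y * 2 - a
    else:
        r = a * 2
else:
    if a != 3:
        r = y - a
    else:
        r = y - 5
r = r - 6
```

y=11, a=8
y == -2 is False; a != 3 is True
→ r = y - a = 3
r = 3-6 = -3

-3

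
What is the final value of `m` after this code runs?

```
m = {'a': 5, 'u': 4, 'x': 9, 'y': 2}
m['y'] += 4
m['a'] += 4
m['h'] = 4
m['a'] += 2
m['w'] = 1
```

m['y'] = 2+4 = 6 → {'a': 5, 'u': 4, 'x': 9, 'y': 6}
m['a'] = 5+4 = 9 → {'a': 9, 'u': 4, 'x': 9, 'y': 6}
m['h'] = 4 → {'a': 9, 'u': 4, 'x': 9, 'y': 6, 'h': 4}
m['a'] = 9+2 = 11 → {'a': 11, 'u': 4, 'x': 9, 'y': 6, 'h': 4}
m['w'] = 1 → {'a': 11, 'u': 4, 'x': 9, 'y': 6, 'h': 4, 'w': 1}

{'a': 11, 'u': 4, 'x': 9, 'y': 6, 'h': 4, 'w': 1}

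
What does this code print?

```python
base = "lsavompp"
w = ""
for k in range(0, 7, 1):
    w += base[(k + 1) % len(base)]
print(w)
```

k=0: add base[1]='s' → 's'
k=1: add base[2]='a' → 'sa'
k=2: add base[3]='v' → 'sav'
k=3: add base[4]='o' → 'savo'
k=4: add base[5]='m' → 'savom'
k=5: add base[6]='p' → 'savomp'
k=6: add base[7]='p' → 'savompp'

savompp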